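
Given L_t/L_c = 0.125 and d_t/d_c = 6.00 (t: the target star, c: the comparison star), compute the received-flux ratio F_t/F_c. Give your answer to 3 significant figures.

0.00347

F = L/(4πd²), so F_t/F_c = (L_t/L_c) / (d_t/d_c)²
= 0.125 / (6.00)² = 0.125 / 36.00 = 0.003472.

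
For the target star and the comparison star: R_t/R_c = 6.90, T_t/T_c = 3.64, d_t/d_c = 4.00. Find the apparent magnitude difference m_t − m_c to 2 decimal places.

-6.79

L_t/L_c = (6.90)²(3.64)⁴ = 8358.
F_t/F_c = (L_t/L_c)/(d_t/d_c)² = 8358/16.00 = 522.4.
m_t − m_c = −2.5 log₁₀(522.4) = -6.79.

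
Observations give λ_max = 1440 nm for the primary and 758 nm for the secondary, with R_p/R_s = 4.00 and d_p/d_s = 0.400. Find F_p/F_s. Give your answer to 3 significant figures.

Wien's law: T_p/T_s = λ_s/λ_p = 758/1440 = 0.5264.
L_p/L_s = (R_p/R_s)²(T_p/T_s)⁴ = (4.00)²(0.5264)⁴ = 1.228.
F_p/F_s = (L_p/L_s)/(d_p/d_s)² = 1.228/(0.400)² = 7.678.

7.68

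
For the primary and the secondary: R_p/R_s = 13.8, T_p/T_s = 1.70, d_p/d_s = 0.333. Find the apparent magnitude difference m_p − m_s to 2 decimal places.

L_p/L_s = (13.8)²(1.70)⁴ = 1591.
F_p/F_s = (L_p/L_s)/(d_p/d_s)² = 1591/0.1109 = 1.434×10^4.
m_p − m_s = −2.5 log₁₀(1.434×10^4) = -10.39.

-10.39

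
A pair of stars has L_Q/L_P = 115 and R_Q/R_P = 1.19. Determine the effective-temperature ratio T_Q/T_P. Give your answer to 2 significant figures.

L ∝ R²T⁴ gives T ∝ (L/R²)^(1/4), so
T_Q/T_P = (115 / 1.19²)^(1/4) = (81.21)^(1/4) = 3.002.

3.0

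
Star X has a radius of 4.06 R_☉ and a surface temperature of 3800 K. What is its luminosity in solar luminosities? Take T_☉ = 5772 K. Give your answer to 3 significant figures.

3.10 solar luminosities

L/L_☉ = (R/R_☉)² (T/T_☉)⁴ = (4.06)² × (3800/5772)⁴
       = 16.48 × (0.6584)⁴ = 16.48 × 0.1879 = 3.097.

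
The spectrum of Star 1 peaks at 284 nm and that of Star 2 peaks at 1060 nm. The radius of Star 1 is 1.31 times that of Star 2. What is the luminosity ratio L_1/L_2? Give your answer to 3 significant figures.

Wien's law gives T ∝ 1/λ_max, so T_1/T_2 = λ_2/λ_1 = 1060/284 = 3.732.
Then L ∝ R²T⁴ gives L_1/L_2 = (1.31)² × (3.732)⁴ = 1.716 × 194.1 = 333.0.

333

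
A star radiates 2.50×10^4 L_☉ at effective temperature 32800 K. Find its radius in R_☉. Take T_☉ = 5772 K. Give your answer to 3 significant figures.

R/R_☉ = √(L/L_☉) / (T/T_☉)² = √(2.50×10^4) / (5.683)²
       = 158.1 / 32.29 = 4.896.

4.90 R_☉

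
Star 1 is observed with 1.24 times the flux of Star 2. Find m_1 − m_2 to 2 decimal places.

m_1 − m_2 = −2.5 log₁₀(F_1/F_2) = −2.5 log₁₀(1.24) = −2.5 × (0.093) = -0.234.

-0.23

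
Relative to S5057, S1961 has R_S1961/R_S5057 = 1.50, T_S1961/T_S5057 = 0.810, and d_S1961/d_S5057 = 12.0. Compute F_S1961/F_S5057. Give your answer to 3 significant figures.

0.00673

L_S1961/L_S5057 = (R_S1961/R_S5057)²(T_S1961/T_S5057)⁴ = (1.50)² × (0.810)⁴ = 0.9686.
F_S1961/F_S5057 = (L_S1961/L_S5057)/(d_S1961/d_S5057)² = 0.9686 / (12.0)² = 0.006726.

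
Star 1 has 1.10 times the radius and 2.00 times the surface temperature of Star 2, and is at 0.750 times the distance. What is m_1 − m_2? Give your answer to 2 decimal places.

L_1/L_2 = (1.10)²(2.00)⁴ = 19.36.
F_1/F_2 = (L_1/L_2)/(d_1/d_2)² = 19.36/0.5625 = 34.42.
m_1 − m_2 = −2.5 log₁₀(34.42) = -3.84.

-3.84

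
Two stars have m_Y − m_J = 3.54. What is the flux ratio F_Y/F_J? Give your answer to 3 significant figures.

0.0384

F_Y/F_J = 10^(−(m_Y − m_J)/2.5) = 10^(-3.54/2.5) = 10^-1.416 = 0.03837.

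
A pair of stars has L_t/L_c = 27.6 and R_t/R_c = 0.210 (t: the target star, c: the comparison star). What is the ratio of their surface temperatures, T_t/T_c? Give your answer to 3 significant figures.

L ∝ R²T⁴ gives T ∝ (L/R²)^(1/4), so
T_t/T_c = (27.6 / 0.210²)^(1/4) = (625.9)^(1/4) = 5.002.

5.00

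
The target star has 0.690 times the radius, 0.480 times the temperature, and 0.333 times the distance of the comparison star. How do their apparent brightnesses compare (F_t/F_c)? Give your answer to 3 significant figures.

0.228

L_t/L_c = (R_t/R_c)²(T_t/T_c)⁴ = (0.690)² × (0.480)⁴ = 0.02527.
F_t/F_c = (L_t/L_c)/(d_t/d_c)² = 0.02527 / (0.333)² = 0.2279.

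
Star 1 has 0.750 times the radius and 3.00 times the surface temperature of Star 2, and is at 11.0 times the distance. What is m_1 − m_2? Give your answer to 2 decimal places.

L_1/L_2 = (0.750)²(3.00)⁴ = 45.56.
F_1/F_2 = (L_1/L_2)/(d_1/d_2)² = 45.56/121.0 = 0.3765.
m_1 − m_2 = −2.5 log₁₀(0.3765) = 1.06.

1.06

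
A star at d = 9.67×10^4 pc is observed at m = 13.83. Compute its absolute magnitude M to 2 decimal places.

M = m − 5 log₁₀(d/10 pc) = 13.83 − 5 log₁₀(9.67×10^4/10)
  = 13.83 − 5 × 3.985 = 13.83 − 19.93 = -6.10.

-6.10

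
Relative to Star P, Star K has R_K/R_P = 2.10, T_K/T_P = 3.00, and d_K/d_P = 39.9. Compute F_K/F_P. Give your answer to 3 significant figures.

0.224

L_K/L_P = (R_K/R_P)²(T_K/T_P)⁴ = (2.10)² × (3.00)⁴ = 357.2.
F_K/F_P = (L_K/L_P)/(d_K/d_P)² = 357.2 / (39.9)² = 0.2244.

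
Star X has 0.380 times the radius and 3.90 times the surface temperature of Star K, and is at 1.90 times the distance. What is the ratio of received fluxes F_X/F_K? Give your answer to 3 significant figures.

L_X/L_K = (R_X/R_K)²(T_X/T_K)⁴ = (0.380)² × (3.90)⁴ = 33.41.
F_X/F_K = (L_X/L_K)/(d_X/d_K)² = 33.41 / (1.90)² = 9.254.

9.25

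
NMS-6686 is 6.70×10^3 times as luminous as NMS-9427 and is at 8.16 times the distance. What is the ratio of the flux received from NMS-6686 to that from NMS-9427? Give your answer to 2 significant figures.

F = L/(4πd²), so F_NMS-6686/F_NMS-9427 = (L_NMS-6686/L_NMS-9427) / (d_NMS-6686/d_NMS-9427)²
= 6.70×10^3 / (8.16)² = 6.70×10^3 / 66.59 = 100.6.

1.0×10^2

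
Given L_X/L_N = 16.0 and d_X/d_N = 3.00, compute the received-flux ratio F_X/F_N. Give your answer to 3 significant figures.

1.78

F = L/(4πd²), so F_X/F_N = (L_X/L_N) / (d_X/d_N)²
= 16.0 / (3.00)² = 16.0 / 9.000 = 1.778.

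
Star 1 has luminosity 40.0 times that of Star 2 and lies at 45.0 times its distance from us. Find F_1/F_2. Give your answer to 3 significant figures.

F = L/(4πd²), so F_1/F_2 = (L_1/L_2) / (d_1/d_2)²
= 40.0 / (45.0)² = 40.0 / 2025 = 0.01975.

0.0198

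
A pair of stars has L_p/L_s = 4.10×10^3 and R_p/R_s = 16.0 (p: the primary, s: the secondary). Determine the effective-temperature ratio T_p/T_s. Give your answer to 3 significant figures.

L ∝ R²T⁴ gives T ∝ (L/R²)^(1/4), so
T_p/T_s = (4.10×10^3 / 16.0²)^(1/4) = (16.02)^(1/4) = 2.000.

2.00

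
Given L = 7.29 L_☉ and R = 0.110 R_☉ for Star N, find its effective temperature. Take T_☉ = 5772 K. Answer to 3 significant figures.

T/T_☉ = (L/L_☉)^(1/4) / (R/R_☉)^(1/2)
T = 5772 × (7.29)^(1/4) / √(0.110) = 5772 × 1.643 / 0.3317 = 2.860×10^4 K.

2.86×10^4 K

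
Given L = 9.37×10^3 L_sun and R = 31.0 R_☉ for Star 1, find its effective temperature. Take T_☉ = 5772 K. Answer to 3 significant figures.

T/T_☉ = (L/L_☉)^(1/4) / (R/R_☉)^(1/2)
T = 5772 × (9.37×10^3)^(1/4) / √(31.0) = 5772 × 9.839 / 5.568 = 1.020×10^4 K.

1.02×10^4 K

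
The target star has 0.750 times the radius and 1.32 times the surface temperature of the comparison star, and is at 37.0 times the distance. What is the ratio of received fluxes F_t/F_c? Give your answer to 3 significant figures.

L_t/L_c = (R_t/R_c)²(T_t/T_c)⁴ = (0.750)² × (1.32)⁴ = 1.708.
F_t/F_c = (L_t/L_c)/(d_t/d_c)² = 1.708 / (37.0)² = 0.001247.

0.00125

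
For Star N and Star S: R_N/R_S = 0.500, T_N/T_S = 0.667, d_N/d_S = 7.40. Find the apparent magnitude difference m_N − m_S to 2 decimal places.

L_N/L_S = (0.500)²(0.667)⁴ = 0.04948.
F_N/F_S = (L_N/L_S)/(d_N/d_S)² = 0.04948/54.76 = 9.036×10^-4.
m_N − m_S = −2.5 log₁₀(9.036×10^-4) = 7.61.

7.61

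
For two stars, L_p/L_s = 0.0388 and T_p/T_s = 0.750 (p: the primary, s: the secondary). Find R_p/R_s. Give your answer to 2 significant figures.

L ∝ R²T⁴ gives R ∝ √L / T², so
R_p/R_s = √(0.0388) / (0.750)² = 0.1970 / 0.5625 = 0.3502.

0.35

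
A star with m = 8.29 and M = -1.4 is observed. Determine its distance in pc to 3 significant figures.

867 pc

m − M = 5 log₁₀(d/10 pc)
8.29 − (-1.4) = 9.69 = 5 log₁₀(d/10)
d = 10 × 10^(9.69/5) = 10 × 10^1.938 = 867.0 pc.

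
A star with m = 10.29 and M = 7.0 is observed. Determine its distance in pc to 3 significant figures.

45.5 pc

m − M = 5 log₁₀(d/10 pc)
10.29 − (7.0) = 3.29 = 5 log₁₀(d/10)
d = 10 × 10^(3.29/5) = 10 × 10^0.658 = 45.50 pc.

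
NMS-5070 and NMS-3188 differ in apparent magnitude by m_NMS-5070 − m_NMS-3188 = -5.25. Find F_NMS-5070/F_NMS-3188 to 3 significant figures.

F_NMS-5070/F_NMS-3188 = 10^(−(m_NMS-5070 − m_NMS-3188)/2.5) = 10^(5.25/2.5) = 10^2.100 = 125.9.

126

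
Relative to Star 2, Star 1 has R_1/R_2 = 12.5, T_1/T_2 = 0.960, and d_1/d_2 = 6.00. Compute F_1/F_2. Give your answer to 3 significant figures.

L_1/L_2 = (R_1/R_2)²(T_1/T_2)⁴ = (12.5)² × (0.960)⁴ = 132.7.
F_1/F_2 = (L_1/L_2)/(d_1/d_2)² = 132.7 / (6.00)² = 3.686.

3.69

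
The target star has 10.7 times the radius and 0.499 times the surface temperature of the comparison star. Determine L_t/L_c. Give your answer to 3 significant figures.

7.10

From the Stefan–Boltzmann law, L ∝ R²T⁴, so
L_t/L_c = (R_t/R_c)² (T_t/T_c)⁴ = (10.7)² × (0.499)⁴ = 114.5 × 0.06200 = 7.099.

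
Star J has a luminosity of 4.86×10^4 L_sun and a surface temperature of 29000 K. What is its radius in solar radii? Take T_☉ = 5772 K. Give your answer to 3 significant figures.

8.73 solar radii

R/R_☉ = √(L/L_☉) / (T/T_☉)² = √(4.86×10^4) / (5.024)²
       = 220.5 / 25.24 = 8.733.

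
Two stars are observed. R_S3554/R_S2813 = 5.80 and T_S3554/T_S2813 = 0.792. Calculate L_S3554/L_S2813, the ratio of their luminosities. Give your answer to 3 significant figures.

13.2

From the Stefan–Boltzmann law, L ∝ R²T⁴, so
L_S3554/L_S2813 = (R_S3554/R_S2813)² (T_S3554/T_S2813)⁴ = (5.80)² × (0.792)⁴ = 33.64 × 0.3935 = 13.24.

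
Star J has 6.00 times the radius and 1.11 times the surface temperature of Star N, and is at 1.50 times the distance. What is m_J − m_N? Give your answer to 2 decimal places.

L_J/L_N = (6.00)²(1.11)⁴ = 54.65.
F_J/F_N = (L_J/L_N)/(d_J/d_N)² = 54.65/2.250 = 24.29.
m_J − m_N = −2.5 log₁₀(24.29) = -3.46.

-3.46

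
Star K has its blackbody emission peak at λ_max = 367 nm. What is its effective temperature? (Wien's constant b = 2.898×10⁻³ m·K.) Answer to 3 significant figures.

T = b/λ_max = 2.898×10⁻³ / (367×10⁻⁹) = 7896 K.

7.90×10^3 K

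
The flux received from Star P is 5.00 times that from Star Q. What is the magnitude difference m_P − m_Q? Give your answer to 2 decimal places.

-1.75

m_P − m_Q = −2.5 log₁₀(F_P/F_Q) = −2.5 log₁₀(5.00) = −2.5 × (0.699) = -1.747.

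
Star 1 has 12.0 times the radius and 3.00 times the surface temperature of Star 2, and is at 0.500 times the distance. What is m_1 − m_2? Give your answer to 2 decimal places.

L_1/L_2 = (12.0)²(3.00)⁴ = 1.166×10^4.
F_1/F_2 = (L_1/L_2)/(d_1/d_2)² = 1.166×10^4/0.2500 = 4.666×10^4.
m_1 − m_2 = −2.5 log₁₀(4.666×10^4) = -11.67.

-11.67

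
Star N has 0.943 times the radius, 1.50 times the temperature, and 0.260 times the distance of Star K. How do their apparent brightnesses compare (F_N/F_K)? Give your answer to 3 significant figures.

L_N/L_K = (R_N/R_K)²(T_N/T_K)⁴ = (0.943)² × (1.50)⁴ = 4.502.
F_N/F_K = (L_N/L_K)/(d_N/d_K)² = 4.502 / (0.260)² = 66.60.

66.6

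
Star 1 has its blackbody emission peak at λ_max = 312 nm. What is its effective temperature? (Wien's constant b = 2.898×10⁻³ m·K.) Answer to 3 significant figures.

9.29×10^3 K

T = b/λ_max = 2.898×10⁻³ / (312×10⁻⁹) = 9288 K.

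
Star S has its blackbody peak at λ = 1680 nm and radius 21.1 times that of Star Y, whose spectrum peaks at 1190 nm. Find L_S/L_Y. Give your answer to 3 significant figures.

Wien's law gives T ∝ 1/λ_max, so T_S/T_Y = λ_Y/λ_S = 1190/1680 = 0.7083.
Then L ∝ R²T⁴ gives L_S/L_Y = (21.1)² × (0.7083)⁴ = 445.2 × 0.2517 = 112.1.

112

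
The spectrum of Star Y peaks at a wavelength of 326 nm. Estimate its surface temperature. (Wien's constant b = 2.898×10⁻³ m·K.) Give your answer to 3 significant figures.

8.89×10^3 K

T = b/λ_max = 2.898×10⁻³ / (326×10⁻⁹) = 8890 K.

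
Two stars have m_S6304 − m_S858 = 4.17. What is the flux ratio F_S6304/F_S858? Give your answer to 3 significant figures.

F_S6304/F_S858 = 10^(−(m_S6304 − m_S858)/2.5) = 10^(-4.17/2.5) = 10^-1.668 = 0.02148.

0.0215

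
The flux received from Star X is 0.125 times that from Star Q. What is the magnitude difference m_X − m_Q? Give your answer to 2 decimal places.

m_X − m_Q = −2.5 log₁₀(F_X/F_Q) = −2.5 log₁₀(0.125) = −2.5 × (-0.903) = 2.258.

2.26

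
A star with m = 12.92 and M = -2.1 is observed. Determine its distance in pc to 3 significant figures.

1.01×10^4 pc

m − M = 5 log₁₀(d/10 pc)
12.92 − (-2.1) = 15.02 = 5 log₁₀(d/10)
d = 10 × 10^(15.02/5) = 10 × 10^3.004 = 1.009×10^4 pc.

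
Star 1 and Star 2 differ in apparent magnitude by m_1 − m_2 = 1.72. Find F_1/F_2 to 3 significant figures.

0.205

F_1/F_2 = 10^(−(m_1 − m_2)/2.5) = 10^(-1.72/2.5) = 10^-0.688 = 0.2051.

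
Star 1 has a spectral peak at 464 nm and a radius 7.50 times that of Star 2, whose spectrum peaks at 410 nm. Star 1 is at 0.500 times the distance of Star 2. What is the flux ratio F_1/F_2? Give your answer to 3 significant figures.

137

Wien's law: T_1/T_2 = λ_2/λ_1 = 410/464 = 0.8836.
L_1/L_2 = (R_1/R_2)²(T_1/T_2)⁴ = (7.50)²(0.8836)⁴ = 34.29.
F_1/F_2 = (L_1/L_2)/(d_1/d_2)² = 34.29/(0.500)² = 137.2.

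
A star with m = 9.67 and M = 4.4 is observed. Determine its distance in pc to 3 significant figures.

113 pc

m − M = 5 log₁₀(d/10 pc)
9.67 − (4.4) = 5.27 = 5 log₁₀(d/10)
d = 10 × 10^(5.27/5) = 10 × 10^1.054 = 113.2 pc.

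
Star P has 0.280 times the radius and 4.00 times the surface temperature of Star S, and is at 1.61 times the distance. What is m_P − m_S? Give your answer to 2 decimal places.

-2.22

L_P/L_S = (0.280)²(4.00)⁴ = 20.07.
F_P/F_S = (L_P/L_S)/(d_P/d_S)² = 20.07/2.592 = 7.743.
m_P − m_S = −2.5 log₁₀(7.743) = -2.22.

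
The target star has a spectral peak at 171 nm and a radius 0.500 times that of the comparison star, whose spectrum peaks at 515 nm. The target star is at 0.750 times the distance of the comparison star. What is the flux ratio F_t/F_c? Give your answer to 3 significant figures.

36.6

Wien's law: T_t/T_c = λ_c/λ_t = 515/171 = 3.012.
L_t/L_c = (R_t/R_c)²(T_t/T_c)⁴ = (0.500)²(3.012)⁴ = 20.57.
F_t/F_c = (L_t/L_c)/(d_t/d_c)² = 20.57/(0.750)² = 36.56.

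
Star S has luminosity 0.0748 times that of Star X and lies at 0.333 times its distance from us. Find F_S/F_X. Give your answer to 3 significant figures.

0.675

F = L/(4πd²), so F_S/F_X = (L_S/L_X) / (d_S/d_X)²
= 0.0748 / (0.333)² = 0.0748 / 0.1109 = 0.6745.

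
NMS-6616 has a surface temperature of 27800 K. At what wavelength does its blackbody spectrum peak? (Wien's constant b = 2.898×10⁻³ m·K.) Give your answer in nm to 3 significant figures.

104 nm

λ_max = b/T = 2.898×10⁻³ / 27800 = 1.04×10^-7 m = 104.2 nm.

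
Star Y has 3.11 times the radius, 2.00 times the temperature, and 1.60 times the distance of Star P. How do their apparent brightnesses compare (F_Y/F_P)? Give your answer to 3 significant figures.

60.5

L_Y/L_P = (R_Y/R_P)²(T_Y/T_P)⁴ = (3.11)² × (2.00)⁴ = 154.8.
F_Y/F_P = (L_Y/L_P)/(d_Y/d_P)² = 154.8 / (1.60)² = 60.45.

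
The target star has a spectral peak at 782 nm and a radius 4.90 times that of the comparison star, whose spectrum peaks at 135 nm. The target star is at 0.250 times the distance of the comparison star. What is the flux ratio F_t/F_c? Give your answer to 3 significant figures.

0.341

Wien's law: T_t/T_c = λ_c/λ_t = 135/782 = 0.1726.
L_t/L_c = (R_t/R_c)²(T_t/T_c)⁴ = (4.90)²(0.1726)⁴ = 0.02133.
F_t/F_c = (L_t/L_c)/(d_t/d_c)² = 0.02133/(0.250)² = 0.3412.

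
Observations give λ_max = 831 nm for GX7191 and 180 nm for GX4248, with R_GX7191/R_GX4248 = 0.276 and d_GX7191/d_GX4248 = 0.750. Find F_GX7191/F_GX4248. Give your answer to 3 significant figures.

Wien's law: T_GX7191/T_GX4248 = λ_GX4248/λ_GX7191 = 180/831 = 0.2166.
L_GX7191/L_GX4248 = (R_GX7191/R_GX4248)²(T_GX7191/T_GX4248)⁴ = (0.276)²(0.2166)⁴ = 1.677×10^-4.
F_GX7191/F_GX4248 = (L_GX7191/L_GX4248)/(d_GX7191/d_GX4248)² = 1.677×10^-4/(0.750)² = 2.981×10^-4.

2.98×10^-4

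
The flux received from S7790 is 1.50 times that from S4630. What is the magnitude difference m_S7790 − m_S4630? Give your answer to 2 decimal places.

m_S7790 − m_S4630 = −2.5 log₁₀(F_S7790/F_S4630) = −2.5 log₁₀(1.50) = −2.5 × (0.176) = -0.440.

-0.44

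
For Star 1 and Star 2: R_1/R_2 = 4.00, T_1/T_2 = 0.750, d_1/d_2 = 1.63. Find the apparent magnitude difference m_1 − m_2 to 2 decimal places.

-0.70

L_1/L_2 = (4.00)²(0.750)⁴ = 5.062.
F_1/F_2 = (L_1/L_2)/(d_1/d_2)² = 5.062/2.657 = 1.905.
m_1 − m_2 = −2.5 log₁₀(1.905) = -0.70.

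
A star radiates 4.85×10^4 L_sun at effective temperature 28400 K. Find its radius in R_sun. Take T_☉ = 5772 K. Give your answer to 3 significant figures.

9.10 R_sun

R/R_☉ = √(L/L_☉) / (T/T_☉)² = √(4.85×10^4) / (4.920)²
       = 220.2 / 24.21 = 9.097.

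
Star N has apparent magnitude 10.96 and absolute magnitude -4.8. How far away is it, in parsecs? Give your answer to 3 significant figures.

1.42×10^4 pc

m − M = 5 log₁₀(d/10 pc)
10.96 − (-4.8) = 15.76 = 5 log₁₀(d/10)
d = 10 × 10^(15.76/5) = 10 × 10^3.152 = 1.419×10^4 pc.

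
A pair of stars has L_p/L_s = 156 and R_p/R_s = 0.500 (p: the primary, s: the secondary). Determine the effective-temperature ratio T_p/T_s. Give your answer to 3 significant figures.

5.00

L ∝ R²T⁴ gives T ∝ (L/R²)^(1/4), so
T_p/T_s = (156 / 0.500²)^(1/4) = (624.0)^(1/4) = 4.998.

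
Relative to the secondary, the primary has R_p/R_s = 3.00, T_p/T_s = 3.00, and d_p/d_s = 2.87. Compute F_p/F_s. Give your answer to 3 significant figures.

L_p/L_s = (R_p/R_s)²(T_p/T_s)⁴ = (3.00)² × (3.00)⁴ = 729.0.
F_p/F_s = (L_p/L_s)/(d_p/d_s)² = 729.0 / (2.87)² = 88.50.

88.5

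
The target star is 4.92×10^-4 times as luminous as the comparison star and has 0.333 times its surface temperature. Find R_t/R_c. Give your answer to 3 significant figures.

L ∝ R²T⁴ gives R ∝ √L / T², so
R_t/R_c = √(4.92×10^-4) / (0.333)² = 0.02218 / 0.1109 = 0.2000.

0.200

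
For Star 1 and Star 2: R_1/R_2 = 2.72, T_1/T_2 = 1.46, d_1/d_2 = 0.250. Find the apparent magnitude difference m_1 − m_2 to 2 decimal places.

-6.83

L_1/L_2 = (2.72)²(1.46)⁴ = 33.62.
F_1/F_2 = (L_1/L_2)/(d_1/d_2)² = 33.62/0.06250 = 537.9.
m_1 − m_2 = −2.5 log₁₀(537.9) = -6.83.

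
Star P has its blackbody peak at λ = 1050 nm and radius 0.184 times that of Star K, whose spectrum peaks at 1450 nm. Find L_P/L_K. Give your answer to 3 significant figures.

0.123

Wien's law gives T ∝ 1/λ_max, so T_P/T_K = λ_K/λ_P = 1450/1050 = 1.381.
Then L ∝ R²T⁴ gives L_P/L_K = (0.184)² × (1.381)⁴ = 0.03386 × 3.637 = 0.1231.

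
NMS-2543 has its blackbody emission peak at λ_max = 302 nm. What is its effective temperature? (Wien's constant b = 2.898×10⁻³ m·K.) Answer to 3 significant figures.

9.60×10^3 K

T = b/λ_max = 2.898×10⁻³ / (302×10⁻⁹) = 9596 K.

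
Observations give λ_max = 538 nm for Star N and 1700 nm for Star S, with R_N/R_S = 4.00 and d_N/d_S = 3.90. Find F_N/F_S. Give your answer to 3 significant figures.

Wien's law: T_N/T_S = λ_S/λ_N = 1700/538 = 3.160.
L_N/L_S = (R_N/R_S)²(T_N/T_S)⁴ = (4.00)²(3.160)⁴ = 1595.
F_N/F_S = (L_N/L_S)/(d_N/d_S)² = 1595/(3.90)² = 104.9.

105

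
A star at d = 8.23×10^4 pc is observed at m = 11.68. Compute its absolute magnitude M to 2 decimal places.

M = m − 5 log₁₀(d/10 pc) = 11.68 − 5 log₁₀(8.23×10^4/10)
  = 11.68 − 5 × 3.915 = 11.68 − 19.58 = -7.90.

-7.90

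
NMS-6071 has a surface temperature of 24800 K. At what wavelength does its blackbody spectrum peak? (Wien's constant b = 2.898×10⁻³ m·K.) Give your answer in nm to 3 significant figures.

117 nm

λ_max = b/T = 2.898×10⁻³ / 24800 = 1.17×10^-7 m = 116.9 nm.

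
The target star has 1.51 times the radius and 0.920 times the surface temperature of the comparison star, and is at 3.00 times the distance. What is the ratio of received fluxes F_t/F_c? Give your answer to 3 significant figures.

0.181

L_t/L_c = (R_t/R_c)²(T_t/T_c)⁴ = (1.51)² × (0.920)⁴ = 1.633.
F_t/F_c = (L_t/L_c)/(d_t/d_c)² = 1.633 / (3.00)² = 0.1815.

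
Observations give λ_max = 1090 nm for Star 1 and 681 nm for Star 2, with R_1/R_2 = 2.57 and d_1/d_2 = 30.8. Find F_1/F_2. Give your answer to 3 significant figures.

Wien's law: T_1/T_2 = λ_2/λ_1 = 681/1090 = 0.6248.
L_1/L_2 = (R_1/R_2)²(T_1/T_2)⁴ = (2.57)²(0.6248)⁴ = 1.006.
F_1/F_2 = (L_1/L_2)/(d_1/d_2)² = 1.006/(30.8)² = 0.001061.

0.00106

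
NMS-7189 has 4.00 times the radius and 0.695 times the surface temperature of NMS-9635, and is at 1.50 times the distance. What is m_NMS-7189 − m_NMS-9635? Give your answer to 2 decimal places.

-0.55

L_NMS-7189/L_NMS-9635 = (4.00)²(0.695)⁴ = 3.733.
F_NMS-7189/F_NMS-9635 = (L_NMS-7189/L_NMS-9635)/(d_NMS-7189/d_NMS-9635)² = 3.733/2.250 = 1.659.
m_NMS-7189 − m_NMS-9635 = −2.5 log₁₀(1.659) = -0.55.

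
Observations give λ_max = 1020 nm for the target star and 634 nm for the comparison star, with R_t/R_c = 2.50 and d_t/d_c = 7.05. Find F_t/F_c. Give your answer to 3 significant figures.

Wien's law: T_t/T_c = λ_c/λ_t = 634/1020 = 0.6216.
L_t/L_c = (R_t/R_c)²(T_t/T_c)⁴ = (2.50)²(0.6216)⁴ = 0.9329.
F_t/F_c = (L_t/L_c)/(d_t/d_c)² = 0.9329/(7.05)² = 0.01877.

0.0188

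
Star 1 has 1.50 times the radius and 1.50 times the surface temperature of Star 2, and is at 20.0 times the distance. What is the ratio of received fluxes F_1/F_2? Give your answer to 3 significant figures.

L_1/L_2 = (R_1/R_2)²(T_1/T_2)⁴ = (1.50)² × (1.50)⁴ = 11.39.
F_1/F_2 = (L_1/L_2)/(d_1/d_2)² = 11.39 / (20.0)² = 0.02848.

0.0285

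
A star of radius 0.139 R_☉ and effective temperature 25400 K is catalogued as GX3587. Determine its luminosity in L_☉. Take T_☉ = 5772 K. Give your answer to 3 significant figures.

7.25 L_☉

L/L_☉ = (R/R_☉)² (T/T_☉)⁴ = (0.139)² × (25400/5772)⁴
       = 0.01932 × (4.401)⁴ = 0.01932 × 375.0 = 7.245.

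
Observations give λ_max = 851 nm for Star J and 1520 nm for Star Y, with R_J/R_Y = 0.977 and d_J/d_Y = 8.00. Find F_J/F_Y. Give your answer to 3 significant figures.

Wien's law: T_J/T_Y = λ_Y/λ_J = 1520/851 = 1.786.
L_J/L_Y = (R_J/R_Y)²(T_J/T_Y)⁴ = (0.977)²(1.786)⁴ = 9.715.
F_J/F_Y = (L_J/L_Y)/(d_J/d_Y)² = 9.715/(8.00)² = 0.1518.

0.152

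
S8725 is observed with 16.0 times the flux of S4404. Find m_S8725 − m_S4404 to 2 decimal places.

m_S8725 − m_S4404 = −2.5 log₁₀(F_S8725/F_S4404) = −2.5 log₁₀(16.0) = −2.5 × (1.204) = -3.010.

-3.01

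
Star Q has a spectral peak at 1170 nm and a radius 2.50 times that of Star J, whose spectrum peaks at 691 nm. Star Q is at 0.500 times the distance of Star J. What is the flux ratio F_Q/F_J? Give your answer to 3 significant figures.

Wien's law: T_Q/T_J = λ_J/λ_Q = 691/1170 = 0.5906.
L_Q/L_J = (R_Q/R_J)²(T_Q/T_J)⁴ = (2.50)²(0.5906)⁴ = 0.7604.
F_Q/F_J = (L_Q/L_J)/(d_Q/d_J)² = 0.7604/(0.500)² = 3.042.

3.04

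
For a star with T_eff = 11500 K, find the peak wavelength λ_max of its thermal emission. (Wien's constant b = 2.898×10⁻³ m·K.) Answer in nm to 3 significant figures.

252 nm

λ_max = b/T = 2.898×10⁻³ / 11500 = 2.52×10^-7 m = 252.0 nm.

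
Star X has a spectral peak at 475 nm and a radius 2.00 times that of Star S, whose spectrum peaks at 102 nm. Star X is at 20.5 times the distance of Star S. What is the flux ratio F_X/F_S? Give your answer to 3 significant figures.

Wien's law: T_X/T_S = λ_S/λ_X = 102/475 = 0.2147.
L_X/L_S = (R_X/R_S)²(T_X/T_S)⁴ = (2.00)²(0.2147)⁴ = 0.008505.
F_X/F_S = (L_X/L_S)/(d_X/d_S)² = 0.008505/(20.5)² = 2.024×10^-5.

2.02×10^-5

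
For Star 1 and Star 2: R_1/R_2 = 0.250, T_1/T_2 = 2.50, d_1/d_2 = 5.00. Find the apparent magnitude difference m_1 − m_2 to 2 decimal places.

L_1/L_2 = (0.250)²(2.50)⁴ = 2.441.
F_1/F_2 = (L_1/L_2)/(d_1/d_2)² = 2.441/25.00 = 0.09766.
m_1 − m_2 = −2.5 log₁₀(0.09766) = 2.53.

2.53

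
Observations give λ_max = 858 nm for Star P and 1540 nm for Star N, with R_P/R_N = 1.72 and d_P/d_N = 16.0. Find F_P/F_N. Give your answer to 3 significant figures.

0.120

Wien's law: T_P/T_N = λ_N/λ_P = 1540/858 = 1.795.
L_P/L_N = (R_P/R_N)²(T_P/T_N)⁴ = (1.72)²(1.795)⁴ = 30.70.
F_P/F_N = (L_P/L_N)/(d_P/d_N)² = 30.70/(16.0)² = 0.1199.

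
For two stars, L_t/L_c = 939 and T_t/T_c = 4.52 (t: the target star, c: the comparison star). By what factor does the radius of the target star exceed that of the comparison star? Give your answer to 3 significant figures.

L ∝ R²T⁴ gives R ∝ √L / T², so
R_t/R_c = √(939) / (4.52)² = 30.64 / 20.43 = 1.500.

1.50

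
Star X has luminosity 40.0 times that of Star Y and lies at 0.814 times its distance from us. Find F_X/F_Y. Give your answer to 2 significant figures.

60

F = L/(4πd²), so F_X/F_Y = (L_X/L_Y) / (d_X/d_Y)²
= 40.0 / (0.814)² = 40.0 / 0.6626 = 60.37.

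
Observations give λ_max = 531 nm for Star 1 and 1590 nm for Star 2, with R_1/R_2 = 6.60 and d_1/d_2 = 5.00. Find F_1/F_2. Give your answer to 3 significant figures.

Wien's law: T_1/T_2 = λ_2/λ_1 = 1590/531 = 2.994.
L_1/L_2 = (R_1/R_2)²(T_1/T_2)⁴ = (6.60)²(2.994)⁴ = 3502.
F_1/F_2 = (L_1/L_2)/(d_1/d_2)² = 3502/(5.00)² = 140.1.

140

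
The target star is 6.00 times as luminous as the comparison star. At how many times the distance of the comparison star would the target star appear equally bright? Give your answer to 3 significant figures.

Equal flux requires L_t/d_t² = L_c/d_c², so d_t/d_c = √(L_t/L_c)
= √(6.00) = 2.449.

2.45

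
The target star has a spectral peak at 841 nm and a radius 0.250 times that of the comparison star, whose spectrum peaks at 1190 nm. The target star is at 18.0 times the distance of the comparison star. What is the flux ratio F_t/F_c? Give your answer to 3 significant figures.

7.73×10^-4

Wien's law: T_t/T_c = λ_c/λ_t = 1190/841 = 1.415.
L_t/L_c = (R_t/R_c)²(T_t/T_c)⁴ = (0.250)²(1.415)⁴ = 0.2505.
F_t/F_c = (L_t/L_c)/(d_t/d_c)² = 0.2505/(18.0)² = 7.733×10^-4.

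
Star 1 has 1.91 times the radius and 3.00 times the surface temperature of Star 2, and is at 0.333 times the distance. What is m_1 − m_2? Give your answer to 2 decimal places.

-8.56

L_1/L_2 = (1.91)²(3.00)⁴ = 295.5.
F_1/F_2 = (L_1/L_2)/(d_1/d_2)² = 295.5/0.1109 = 2665.
m_1 − m_2 = −2.5 log₁₀(2665) = -8.56.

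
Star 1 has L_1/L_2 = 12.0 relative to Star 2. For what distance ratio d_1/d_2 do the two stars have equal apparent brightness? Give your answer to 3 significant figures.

Equal flux requires L_1/d_1² = L_2/d_2², so d_1/d_2 = √(L_1/L_2)
= √(12.0) = 3.464.

3.46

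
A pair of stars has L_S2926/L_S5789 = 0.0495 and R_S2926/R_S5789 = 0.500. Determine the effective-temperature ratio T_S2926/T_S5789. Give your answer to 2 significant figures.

0.67

L ∝ R²T⁴ gives T ∝ (L/R²)^(1/4), so
T_S2926/T_S5789 = (0.0495 / 0.500²)^(1/4) = (0.1980)^(1/4) = 0.6671.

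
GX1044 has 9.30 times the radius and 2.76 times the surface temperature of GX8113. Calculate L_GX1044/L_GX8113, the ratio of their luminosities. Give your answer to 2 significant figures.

From the Stefan–Boltzmann law, L ∝ R²T⁴, so
L_GX1044/L_GX8113 = (R_GX1044/R_GX8113)² (T_GX1044/T_GX8113)⁴ = (9.30)² × (2.76)⁴ = 86.49 × 58.03 = 5019.

5.0×10^3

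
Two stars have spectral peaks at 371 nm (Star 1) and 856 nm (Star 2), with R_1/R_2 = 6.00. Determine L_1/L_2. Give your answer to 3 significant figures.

Wien's law gives T ∝ 1/λ_max, so T_1/T_2 = λ_2/λ_1 = 856/371 = 2.307.
Then L ∝ R²T⁴ gives L_1/L_2 = (6.00)² × (2.307)⁴ = 36.00 × 28.34 = 1020.

1.02×10^3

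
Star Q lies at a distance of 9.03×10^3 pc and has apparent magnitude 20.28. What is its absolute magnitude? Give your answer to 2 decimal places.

M = m − 5 log₁₀(d/10 pc) = 20.28 − 5 log₁₀(9.03×10^3/10)
  = 20.28 − 5 × 2.956 = 20.28 − 14.78 = 5.50.

5.50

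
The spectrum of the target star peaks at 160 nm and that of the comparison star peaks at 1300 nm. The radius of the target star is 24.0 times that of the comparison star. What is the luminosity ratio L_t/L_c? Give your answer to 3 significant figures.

Wien's law gives T ∝ 1/λ_max, so T_t/T_c = λ_c/λ_t = 1300/160 = 8.125.
Then L ∝ R²T⁴ gives L_t/L_c = (24.0)² × (8.125)⁴ = 576.0 × 4358 = 2.510×10^6.

2.51×10^6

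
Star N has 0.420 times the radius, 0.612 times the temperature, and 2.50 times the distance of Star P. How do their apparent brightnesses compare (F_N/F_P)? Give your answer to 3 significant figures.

0.00396

L_N/L_P = (R_N/R_P)²(T_N/T_P)⁴ = (0.420)² × (0.612)⁴ = 0.02475.
F_N/F_P = (L_N/L_P)/(d_N/d_P)² = 0.02475 / (2.50)² = 0.003959.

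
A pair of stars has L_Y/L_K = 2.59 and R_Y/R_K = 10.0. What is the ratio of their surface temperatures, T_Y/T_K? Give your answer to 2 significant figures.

0.40

L ∝ R²T⁴ gives T ∝ (L/R²)^(1/4), so
T_Y/T_K = (2.59 / 10.0²)^(1/4) = (0.02590)^(1/4) = 0.4012.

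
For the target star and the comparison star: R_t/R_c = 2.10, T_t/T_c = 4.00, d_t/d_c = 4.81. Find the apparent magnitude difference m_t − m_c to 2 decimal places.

-4.22

L_t/L_c = (2.10)²(4.00)⁴ = 1129.
F_t/F_c = (L_t/L_c)/(d_t/d_c)² = 1129/23.14 = 48.80.
m_t − m_c = −2.5 log₁₀(48.80) = -4.22.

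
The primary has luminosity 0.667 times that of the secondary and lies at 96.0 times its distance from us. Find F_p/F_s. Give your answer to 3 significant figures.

7.24×10^-5

F = L/(4πd²), so F_p/F_s = (L_p/L_s) / (d_p/d_s)²
= 0.667 / (96.0)² = 0.667 / 9216 = 7.237×10^-5.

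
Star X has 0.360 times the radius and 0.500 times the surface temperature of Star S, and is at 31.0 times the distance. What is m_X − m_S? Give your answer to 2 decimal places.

12.69

L_X/L_S = (0.360)²(0.500)⁴ = 0.008100.
F_X/F_S = (L_X/L_S)/(d_X/d_S)² = 0.008100/961.0 = 8.429×10^-6.
m_X − m_S = −2.5 log₁₀(8.429×10^-6) = 12.69.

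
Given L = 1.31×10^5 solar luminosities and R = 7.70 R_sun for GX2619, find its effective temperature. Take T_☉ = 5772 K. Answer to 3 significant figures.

3.96×10^4 K

T/T_☉ = (L/L_☉)^(1/4) / (R/R_☉)^(1/2)
T = 5772 × (1.31×10^5)^(1/4) / √(7.70) = 5772 × 19.02 / 2.775 = 3.957×10^4 K.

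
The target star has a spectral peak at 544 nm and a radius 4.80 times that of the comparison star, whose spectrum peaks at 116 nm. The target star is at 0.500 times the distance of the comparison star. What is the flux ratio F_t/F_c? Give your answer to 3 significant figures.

Wien's law: T_t/T_c = λ_c/λ_t = 116/544 = 0.2132.
L_t/L_c = (R_t/R_c)²(T_t/T_c)⁴ = (4.80)²(0.2132)⁴ = 0.04763.
F_t/F_c = (L_t/L_c)/(d_t/d_c)² = 0.04763/(0.500)² = 0.1905.

0.191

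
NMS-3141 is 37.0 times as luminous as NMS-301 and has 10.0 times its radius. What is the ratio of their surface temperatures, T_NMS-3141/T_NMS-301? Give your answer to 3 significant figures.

L ∝ R²T⁴ gives T ∝ (L/R²)^(1/4), so
T_NMS-3141/T_NMS-301 = (37.0 / 10.0²)^(1/4) = (0.3700)^(1/4) = 0.7799.

0.780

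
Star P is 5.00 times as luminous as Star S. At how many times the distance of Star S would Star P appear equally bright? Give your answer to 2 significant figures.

2.2

Equal flux requires L_P/d_P² = L_S/d_S², so d_P/d_S = √(L_P/L_S)
= √(5.00) = 2.236.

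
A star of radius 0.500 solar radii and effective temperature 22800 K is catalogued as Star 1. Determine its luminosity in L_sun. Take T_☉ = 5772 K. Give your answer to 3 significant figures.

L/L_☉ = (R/R_☉)² (T/T_☉)⁴ = (0.500)² × (22800/5772)⁴
       = 0.2500 × (3.950)⁴ = 0.2500 × 243.5 = 60.87.

60.9 L_sun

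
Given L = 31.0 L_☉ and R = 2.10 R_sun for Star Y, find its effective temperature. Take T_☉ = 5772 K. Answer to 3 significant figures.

T/T_☉ = (L/L_☉)^(1/4) / (R/R_☉)^(1/2)
T = 5772 × (31.0)^(1/4) / √(2.10) = 5772 × 2.360 / 1.449 = 9398 K.

9.40×10^3 K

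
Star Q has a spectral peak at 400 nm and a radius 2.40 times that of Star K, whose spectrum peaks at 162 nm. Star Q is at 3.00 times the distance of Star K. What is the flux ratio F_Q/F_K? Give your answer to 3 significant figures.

0.0172

Wien's law: T_Q/T_K = λ_K/λ_Q = 162/400 = 0.4050.
L_Q/L_K = (R_Q/R_K)²(T_Q/T_K)⁴ = (2.40)²(0.4050)⁴ = 0.1550.
F_Q/F_K = (L_Q/L_K)/(d_Q/d_K)² = 0.1550/(3.00)² = 0.01722.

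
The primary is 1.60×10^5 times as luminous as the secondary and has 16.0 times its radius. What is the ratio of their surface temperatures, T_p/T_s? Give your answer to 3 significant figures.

L ∝ R²T⁴ gives T ∝ (L/R²)^(1/4), so
T_p/T_s = (1.60×10^5 / 16.0²)^(1/4) = (625.0)^(1/4) = 5.000.

5.00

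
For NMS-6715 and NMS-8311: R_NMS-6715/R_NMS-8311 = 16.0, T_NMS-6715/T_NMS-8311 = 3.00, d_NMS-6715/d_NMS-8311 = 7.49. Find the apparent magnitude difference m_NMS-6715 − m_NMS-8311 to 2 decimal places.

-6.42

L_NMS-6715/L_NMS-8311 = (16.0)²(3.00)⁴ = 2.074×10^4.
F_NMS-6715/F_NMS-8311 = (L_NMS-6715/L_NMS-8311)/(d_NMS-6715/d_NMS-8311)² = 2.074×10^4/56.10 = 369.6.
m_NMS-6715 − m_NMS-8311 = −2.5 log₁₀(369.6) = -6.42.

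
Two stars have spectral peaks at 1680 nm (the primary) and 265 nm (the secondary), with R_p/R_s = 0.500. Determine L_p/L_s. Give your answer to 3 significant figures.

Wien's law gives T ∝ 1/λ_max, so T_p/T_s = λ_s/λ_p = 265/1680 = 0.1577.
Then L ∝ R²T⁴ gives L_p/L_s = (0.500)² × (0.1577)⁴ = 0.2500 × 6.191×10^-4 = 1.548×10^-4.

1.55×10^-4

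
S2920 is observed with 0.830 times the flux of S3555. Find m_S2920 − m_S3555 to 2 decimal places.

m_S2920 − m_S3555 = −2.5 log₁₀(F_S2920/F_S3555) = −2.5 log₁₀(0.830) = −2.5 × (-0.081) = 0.202.

0.20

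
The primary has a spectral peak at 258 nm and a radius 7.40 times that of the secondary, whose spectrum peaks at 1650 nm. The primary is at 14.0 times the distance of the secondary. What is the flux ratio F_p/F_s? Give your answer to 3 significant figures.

Wien's law: T_p/T_s = λ_s/λ_p = 1650/258 = 6.395.
L_p/L_s = (R_p/R_s)²(T_p/T_s)⁴ = (7.40)²(6.395)⁴ = 9.161×10^4.
F_p/F_s = (L_p/L_s)/(d_p/d_s)² = 9.161×10^4/(14.0)² = 467.4.

467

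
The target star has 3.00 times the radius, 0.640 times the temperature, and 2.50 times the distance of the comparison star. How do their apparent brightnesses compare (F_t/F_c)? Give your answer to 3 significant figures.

0.242

L_t/L_c = (R_t/R_c)²(T_t/T_c)⁴ = (3.00)² × (0.640)⁴ = 1.510.
F_t/F_c = (L_t/L_c)/(d_t/d_c)² = 1.510 / (2.50)² = 0.2416.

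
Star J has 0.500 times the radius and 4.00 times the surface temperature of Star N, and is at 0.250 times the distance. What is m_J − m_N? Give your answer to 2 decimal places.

-7.53

L_J/L_N = (0.500)²(4.00)⁴ = 64.00.
F_J/F_N = (L_J/L_N)/(d_J/d_N)² = 64.00/0.06250 = 1024.
m_J − m_N = −2.5 log₁₀(1024) = -7.53.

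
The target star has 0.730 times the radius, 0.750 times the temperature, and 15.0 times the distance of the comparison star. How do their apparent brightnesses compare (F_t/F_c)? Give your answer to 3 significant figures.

7.49×10^-4

L_t/L_c = (R_t/R_c)²(T_t/T_c)⁴ = (0.730)² × (0.750)⁴ = 0.1686.
F_t/F_c = (L_t/L_c)/(d_t/d_c)² = 0.1686 / (15.0)² = 7.494×10^-4.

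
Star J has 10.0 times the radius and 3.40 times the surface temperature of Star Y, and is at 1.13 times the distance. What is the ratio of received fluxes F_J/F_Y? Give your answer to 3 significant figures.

1.05×10^4

L_J/L_Y = (R_J/R_Y)²(T_J/T_Y)⁴ = (10.0)² × (3.40)⁴ = 1.336×10^4.
F_J/F_Y = (L_J/L_Y)/(d_J/d_Y)² = 1.336×10^4 / (1.13)² = 1.047×10^4.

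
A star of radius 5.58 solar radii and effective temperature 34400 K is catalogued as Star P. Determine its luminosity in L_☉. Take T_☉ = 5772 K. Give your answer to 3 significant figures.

L/L_☉ = (R/R_☉)² (T/T_☉)⁴ = (5.58)² × (34400/5772)⁴
       = 31.14 × (5.960)⁴ = 31.14 × 1262 = 3.928×10^4.

3.93×10^4 L_☉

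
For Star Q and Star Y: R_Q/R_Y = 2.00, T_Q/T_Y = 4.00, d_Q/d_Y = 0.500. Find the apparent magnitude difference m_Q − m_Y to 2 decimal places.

L_Q/L_Y = (2.00)²(4.00)⁴ = 1024.
F_Q/F_Y = (L_Q/L_Y)/(d_Q/d_Y)² = 1024/0.2500 = 4096.
m_Q − m_Y = −2.5 log₁₀(4096) = -9.03.

-9.03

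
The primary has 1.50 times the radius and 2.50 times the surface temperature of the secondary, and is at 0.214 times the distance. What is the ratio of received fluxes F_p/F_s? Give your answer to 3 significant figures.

1.92×10^3

L_p/L_s = (R_p/R_s)²(T_p/T_s)⁴ = (1.50)² × (2.50)⁴ = 87.89.
F_p/F_s = (L_p/L_s)/(d_p/d_s)² = 87.89 / (0.214)² = 1919.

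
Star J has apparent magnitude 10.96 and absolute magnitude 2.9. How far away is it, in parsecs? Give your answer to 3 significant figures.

m − M = 5 log₁₀(d/10 pc)
10.96 − (2.9) = 8.06 = 5 log₁₀(d/10)
d = 10 × 10^(8.06/5) = 10 × 10^1.612 = 409.3 pc.

409 pc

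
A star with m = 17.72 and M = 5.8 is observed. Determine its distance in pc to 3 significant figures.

2.42×10^3 pc

m − M = 5 log₁₀(d/10 pc)
17.72 − (5.8) = 11.92 = 5 log₁₀(d/10)
d = 10 × 10^(11.92/5) = 10 × 10^2.384 = 2421 pc.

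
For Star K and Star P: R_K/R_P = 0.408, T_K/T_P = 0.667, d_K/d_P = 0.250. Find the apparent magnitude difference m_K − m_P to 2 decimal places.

0.70

L_K/L_P = (0.408)²(0.667)⁴ = 0.03295.
F_K/F_P = (L_K/L_P)/(d_K/d_P)² = 0.03295/0.06250 = 0.5272.
m_K − m_P = −2.5 log₁₀(0.5272) = 0.70.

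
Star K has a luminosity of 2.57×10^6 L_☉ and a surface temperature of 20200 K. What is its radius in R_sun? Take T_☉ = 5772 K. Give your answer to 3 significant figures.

131 R_sun

R/R_☉ = √(L/L_☉) / (T/T_☉)² = √(2.57×10^6) / (3.500)²
       = 1603 / 12.25 = 130.9.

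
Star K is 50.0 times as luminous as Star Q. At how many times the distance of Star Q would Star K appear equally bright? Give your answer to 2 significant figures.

Equal flux requires L_K/d_K² = L_Q/d_Q², so d_K/d_Q = √(L_K/L_Q)
= √(50.0) = 7.071.

7.1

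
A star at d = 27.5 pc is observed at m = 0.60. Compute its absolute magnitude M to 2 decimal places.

M = m − 5 log₁₀(d/10 pc) = 0.60 − 5 log₁₀(27.5/10)
  = 0.60 − 5 × 0.439 = 0.60 − 2.20 = -1.60.

-1.60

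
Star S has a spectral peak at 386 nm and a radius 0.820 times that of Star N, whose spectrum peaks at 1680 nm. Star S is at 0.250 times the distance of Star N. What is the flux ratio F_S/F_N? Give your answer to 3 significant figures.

3.86×10^3

Wien's law: T_S/T_N = λ_N/λ_S = 1680/386 = 4.352.
L_S/L_N = (R_S/R_N)²(T_S/T_N)⁴ = (0.820)²(4.352)⁴ = 241.3.
F_S/F_N = (L_S/L_N)/(d_S/d_N)² = 241.3/(0.250)² = 3860.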